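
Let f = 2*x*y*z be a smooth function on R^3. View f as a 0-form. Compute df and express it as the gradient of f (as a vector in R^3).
df = (2*y*z) dx + (2*x*z) dy + (2*x*y) dz; grad f = (2*y*z, 2*x*z, 2*x*y)

For a 0-form f, d f = (∂f/∂x) dx + (∂f/∂y) dy + (∂f/∂z) dz. The components of the vector representation are exactly the entries of grad f in Cartesian coordinates:
  ∂f/∂x = 2*y*z
  ∂f/∂y = 2*x*z
  ∂f/∂z = 2*x*y.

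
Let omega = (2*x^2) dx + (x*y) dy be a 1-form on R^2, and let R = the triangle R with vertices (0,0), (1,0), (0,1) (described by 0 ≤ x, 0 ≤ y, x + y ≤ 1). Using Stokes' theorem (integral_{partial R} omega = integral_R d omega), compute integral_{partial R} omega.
integral_(partial R) omega = 1/6

Stokes: integral_partial_R omega = integral_R d omega with d omega = (∂Q/∂x - ∂P/∂y) dx ∧ dy.
  ∂Q/∂x = y
  ∂P/∂y = 0
  integrand = ∂Q/∂x - ∂P/∂y = y.
Integrating over R: integral_0^1 integral_0^{1-x} (y) dy dx = 1/6.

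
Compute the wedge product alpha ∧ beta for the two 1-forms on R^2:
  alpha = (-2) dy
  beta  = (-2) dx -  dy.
alpha ∧ beta = (-4) dx ∧ dy

Distribute the wedge, using dx_i ∧ dx_j = -dx_j ∧ dx_i and dx_i ∧ dx_i = 0. For each pair (i, j) with i < j, the coefficient of dx_i ∧ dx_j in alpha ∧ beta is (alpha_i * beta_j - alpha_j * beta_i). Collecting: alpha ∧ beta = (-4) dx ∧ dy.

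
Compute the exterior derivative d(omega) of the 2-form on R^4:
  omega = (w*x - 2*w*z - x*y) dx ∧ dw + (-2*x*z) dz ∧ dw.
d(omega) = (x) dx ∧ dy ∧ dw + (2*w - 2*z) dx ∧ dz ∧ dw

For a 2-form omega = sum_{i<j} g_{ij} dx_i ∧ dx_j, the exterior derivative is
  d(omega) = sum_{i<j} d(g_{ij}) ∧ dx_i ∧ dx_j = sum_{i<j, k} (∂g_{ij}/∂x_k) dx_k ∧ dx_i ∧ dx_j.
Expand each term, using dx_k ∧ dx_i ∧ dx_j = sgn(permutation) dx_{(a)} ∧ dx_{(b)} ∧ dx_{(c)} with (a < b < c) sorted:
  d(w*x - 2*w*z - x*y) includes (∂/∂y)(w*x - 2*w*z - x*y) dy = (-x) dy, which multiplied by dx ∧ dw gives (x) dx ∧ dy ∧ dw
  d(w*x - 2*w*z - x*y) includes (∂/∂z)(w*x - 2*w*z - x*y) dz = (-2*w) dz, which multiplied by dx ∧ dw gives (2*w) dx ∧ dz ∧ dw
  d(-2*x*z) includes (∂/∂x)(-2*x*z) dx = (-2*z) dx, which multiplied by dz ∧ dw gives (-2*z) dx ∧ dz ∧ dw
Collecting like 3-forms: d(omega) = (x) dx ∧ dy ∧ dw + (2*w - 2*z) dx ∧ dz ∧ dw.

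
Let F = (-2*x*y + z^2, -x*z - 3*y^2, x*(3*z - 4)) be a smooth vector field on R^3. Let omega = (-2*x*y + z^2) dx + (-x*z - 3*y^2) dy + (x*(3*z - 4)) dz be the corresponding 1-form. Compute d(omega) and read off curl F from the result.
d(omega) = (x) dy ∧ dz + (4 - z) dz ∧ dx + (2*x - z) dx ∧ dy; curl F = (x, 4 - z, 2*x - z)

d omega = sum_{i<j} (∂f_j/∂x_i - ∂f_i/∂x_j) dx_i ∧ dx_j. Under the identification (dy ∧ dz, dz ∧ dx, dx ∧ dy) ↔ (e_x, e_y, e_z), the coefficients are exactly the components of curl F. Compute:
  ∂R/∂y - ∂Q/∂z = (0) - (-x) = x
  ∂P/∂z - ∂R/∂x = (2*z) - (3*z - 4) = 4 - z
  ∂Q/∂x - ∂P/∂y = (-z) - (-2*x) = 2*x - z.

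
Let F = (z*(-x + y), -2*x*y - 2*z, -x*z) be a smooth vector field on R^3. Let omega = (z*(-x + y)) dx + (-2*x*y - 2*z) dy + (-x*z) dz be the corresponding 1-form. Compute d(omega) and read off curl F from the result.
d(omega) = (2) dy ∧ dz + (-x + y + z) dz ∧ dx + (-2*y - z) dx ∧ dy; curl F = (2, -x + y + z, -2*y - z)

d omega = sum_{i<j} (∂f_j/∂x_i - ∂f_i/∂x_j) dx_i ∧ dx_j. Under the identification (dy ∧ dz, dz ∧ dx, dx ∧ dy) ↔ (e_x, e_y, e_z), the coefficients are exactly the components of curl F. Compute:
  ∂R/∂y - ∂Q/∂z = (0) - (-2) = 2
  ∂P/∂z - ∂R/∂x = (-x + y) - (-z) = -x + y + z
  ∂Q/∂x - ∂P/∂y = (-2*y) - (z) = -2*y - z.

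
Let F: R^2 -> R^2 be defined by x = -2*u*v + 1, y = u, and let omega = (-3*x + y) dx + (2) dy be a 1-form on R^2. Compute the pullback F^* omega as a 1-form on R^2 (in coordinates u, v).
F^* omega = (-12*u*v^2 - 2*u*v + 6*v + 2) du + (2*u*(-6*u*v - u + 3)) dv

Using F^*(f dg) = (f ∘ F) d(g ∘ F), substitute each coordinate x_i by F_i(u, v) in f_i, and replace dx_i by d F_i = (∂F_i/∂u) du + (∂F_i/∂v) dv.
  For the x component: f_1(F) = 6*u*v + u - 3; d F_1 = (-2*v) du + (-2*u) dv
  For the y component: f_2(F) = 2; d F_2 = (1) du + (0) dv
Combining and collecting du, dv coefficients:
  coeff of du: -12*u*v^2 - 2*u*v + 6*v + 2
  coeff of dv: 2*u*(-6*u*v - u + 3)
F^* omega = (-12*u*v^2 - 2*u*v + 6*v + 2) du + (2*u*(-6*u*v - u + 3)) dv.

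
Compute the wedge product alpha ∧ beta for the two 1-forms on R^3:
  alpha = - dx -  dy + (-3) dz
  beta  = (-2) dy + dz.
alpha ∧ beta = (2) dx ∧ dy + (-1) dx ∧ dz + (-7) dy ∧ dz

Distribute the wedge, using dx_i ∧ dx_j = -dx_j ∧ dx_i and dx_i ∧ dx_i = 0. For each pair (i, j) with i < j, the coefficient of dx_i ∧ dx_j in alpha ∧ beta is (alpha_i * beta_j - alpha_j * beta_i). Collecting: alpha ∧ beta = (2) dx ∧ dy + (-1) dx ∧ dz + (-7) dy ∧ dz.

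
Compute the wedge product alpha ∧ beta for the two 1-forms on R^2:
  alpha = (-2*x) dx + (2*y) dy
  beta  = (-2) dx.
alpha ∧ beta = (4*y) dx ∧ dy

Distribute the wedge, using dx_i ∧ dx_j = -dx_j ∧ dx_i and dx_i ∧ dx_i = 0. For each pair (i, j) with i < j, the coefficient of dx_i ∧ dx_j in alpha ∧ beta is (alpha_i * beta_j - alpha_j * beta_i). Collecting: alpha ∧ beta = (4*y) dx ∧ dy.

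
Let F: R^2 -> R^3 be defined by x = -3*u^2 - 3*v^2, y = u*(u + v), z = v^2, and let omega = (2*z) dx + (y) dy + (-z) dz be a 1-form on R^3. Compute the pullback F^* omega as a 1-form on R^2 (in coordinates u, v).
F^* omega = (u*(2*u^2 + 3*u*v - 11*v^2)) du + (u^3 + u^2*v - 14*v^3) dv

Using F^*(f dg) = (f ∘ F) d(g ∘ F), substitute each coordinate x_i by F_i(u, v) in f_i, and replace dx_i by d F_i = (∂F_i/∂u) du + (∂F_i/∂v) dv.
  For the x component: f_1(F) = 2*v^2; d F_1 = (-6*u) du + (-6*v) dv
  For the y component: f_2(F) = u*(u + v); d F_2 = (2*u + v) du + (u) dv
  For the z component: f_3(F) = -v^2; d F_3 = (0) du + (2*v) dv
Combining and collecting du, dv coefficients:
  coeff of du: u*(2*u^2 + 3*u*v - 11*v^2)
  coeff of dv: u^3 + u^2*v - 14*v^3
F^* omega = (u*(2*u^2 + 3*u*v - 11*v^2)) du + (u^3 + u^2*v - 14*v^3) dv.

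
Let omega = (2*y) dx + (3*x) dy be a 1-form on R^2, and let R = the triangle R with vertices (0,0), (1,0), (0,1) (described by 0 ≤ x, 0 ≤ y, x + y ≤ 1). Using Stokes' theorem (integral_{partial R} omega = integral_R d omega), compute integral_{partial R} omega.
integral_(partial R) omega = 1/2

Stokes: integral_partial_R omega = integral_R d omega with d omega = (∂Q/∂x - ∂P/∂y) dx ∧ dy.
  ∂Q/∂x = 3
  ∂P/∂y = 2
  integrand = ∂Q/∂x - ∂P/∂y = 1.
Integrating over R: integral_0^1 integral_0^{1-x} (1) dy dx = 1/2.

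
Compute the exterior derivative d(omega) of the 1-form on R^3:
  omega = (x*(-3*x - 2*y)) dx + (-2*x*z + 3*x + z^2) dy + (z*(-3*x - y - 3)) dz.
d(omega) = (2*x - 2*z + 3) dx ∧ dy + (-3*z) dx ∧ dz + (2*x - 3*z) dy ∧ dz

For a 1-form omega = sum_i f_i dx_i, the exterior derivative is
  d(omega) = sum_{i < j} (∂f_j/∂x_i - ∂f_i/∂x_j) dx_i ∧ dx_j.
  coefficient of dx ∧ dy: ∂f_2/∂x - ∂f_1/∂y = ∂(-2*x*z + 3*x + z^2)/∂x - ∂(x*(-3*x - 2*y))/∂y = 2*x - 2*z + 3
  coefficient of dx ∧ dz: ∂f_3/∂x - ∂f_1/∂z = ∂(z*(-3*x - y - 3))/∂x - ∂(x*(-3*x - 2*y))/∂z = -3*z
  coefficient of dy ∧ dz: ∂f_3/∂y - ∂f_2/∂z = ∂(z*(-3*x - y - 3))/∂y - ∂(-2*x*z + 3*x + z^2)/∂z = 2*x - 3*z
Assembling: d(omega) = (2*x - 2*z + 3) dx ∧ dy + (-3*z) dx ∧ dz + (2*x - 3*z) dy ∧ dz.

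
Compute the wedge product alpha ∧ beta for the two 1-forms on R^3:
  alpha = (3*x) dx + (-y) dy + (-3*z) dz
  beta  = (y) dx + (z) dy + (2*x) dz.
alpha ∧ beta = (3*x*z + y^2) dx ∧ dy + (6*x^2 + 3*y*z) dx ∧ dz + (-2*x*y + 3*z^2) dy ∧ dz

Distribute the wedge, using dx_i ∧ dx_j = -dx_j ∧ dx_i and dx_i ∧ dx_i = 0. For each pair (i, j) with i < j, the coefficient of dx_i ∧ dx_j in alpha ∧ beta is (alpha_i * beta_j - alpha_j * beta_i). Collecting: alpha ∧ beta = (3*x*z + y^2) dx ∧ dy + (6*x^2 + 3*y*z) dx ∧ dz + (-2*x*y + 3*z^2) dy ∧ dz.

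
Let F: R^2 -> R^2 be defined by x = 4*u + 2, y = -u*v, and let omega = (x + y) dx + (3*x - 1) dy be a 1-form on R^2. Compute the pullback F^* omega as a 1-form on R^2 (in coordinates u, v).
F^* omega = (-16*u*v + 16*u - 5*v + 8) du + (u*(-12*u - 5)) dv

Using F^*(f dg) = (f ∘ F) d(g ∘ F), substitute each coordinate x_i by F_i(u, v) in f_i, and replace dx_i by d F_i = (∂F_i/∂u) du + (∂F_i/∂v) dv.
  For the x component: f_1(F) = -u*v + 4*u + 2; d F_1 = (4) du + (0) dv
  For the y component: f_2(F) = 12*u + 5; d F_2 = (-v) du + (-u) dv
Combining and collecting du, dv coefficients:
  coeff of du: -16*u*v + 16*u - 5*v + 8
  coeff of dv: u*(-12*u - 5)
F^* omega = (-16*u*v + 16*u - 5*v + 8) du + (u*(-12*u - 5)) dv.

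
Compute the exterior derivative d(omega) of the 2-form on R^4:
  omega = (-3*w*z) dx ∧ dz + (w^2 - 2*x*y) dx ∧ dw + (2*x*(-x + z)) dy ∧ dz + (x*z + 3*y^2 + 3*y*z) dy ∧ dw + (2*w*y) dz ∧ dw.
d(omega) = (-3*z) dx ∧ dz ∧ dw + (2*x + z) dx ∧ dy ∧ dw + (-4*x + 2*z) dx ∧ dy ∧ dz + (2*w - x - 3*y) dy ∧ dz ∧ dw

For a 2-form omega = sum_{i<j} g_{ij} dx_i ∧ dx_j, the exterior derivative is
  d(omega) = sum_{i<j} d(g_{ij}) ∧ dx_i ∧ dx_j = sum_{i<j, k} (∂g_{ij}/∂x_k) dx_k ∧ dx_i ∧ dx_j.
Expand each term, using dx_k ∧ dx_i ∧ dx_j = sgn(permutation) dx_{(a)} ∧ dx_{(b)} ∧ dx_{(c)} with (a < b < c) sorted:
  d(-3*w*z) includes (∂/∂w)(-3*w*z) dw = (-3*z) dw, which multiplied by dx ∧ dz gives (-3*z) dx ∧ dz ∧ dw
  d(w^2 - 2*x*y) includes (∂/∂y)(w^2 - 2*x*y) dy = (-2*x) dy, which multiplied by dx ∧ dw gives (2*x) dx ∧ dy ∧ dw
  d(2*x*(-x + z)) includes (∂/∂x)(2*x*(-x + z)) dx = (-4*x + 2*z) dx, which multiplied by dy ∧ dz gives (-4*x + 2*z) dx ∧ dy ∧ dz
  d(x*z + 3*y^2 + 3*y*z) includes (∂/∂x)(x*z + 3*y^2 + 3*y*z) dx = (z) dx, which multiplied by dy ∧ dw gives (z) dx ∧ dy ∧ dw
  d(x*z + 3*y^2 + 3*y*z) includes (∂/∂z)(x*z + 3*y^2 + 3*y*z) dz = (x + 3*y) dz, which multiplied by dy ∧ dw gives (-x - 3*y) dy ∧ dz ∧ dw
  d(2*w*y) includes (∂/∂y)(2*w*y) dy = (2*w) dy, which multiplied by dz ∧ dw gives (2*w) dy ∧ dz ∧ dw
Collecting like 3-forms: d(omega) = (-3*z) dx ∧ dz ∧ dw + (2*x + z) dx ∧ dy ∧ dw + (-4*x + 2*z) dx ∧ dy ∧ dz + (2*w - x - 3*y) dy ∧ dz ∧ dw.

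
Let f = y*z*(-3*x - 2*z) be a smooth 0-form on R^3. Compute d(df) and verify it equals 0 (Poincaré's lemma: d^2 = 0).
d(df) = 0

Step 1: df = sum_i (∂f/∂x_i) dx_i = (-3*y*z) dx + (z*(-3*x - 2*z)) dy + (y*(-3*x - 4*z)) dz.
Step 2: Apply d again. Using the 1-form formula, the coefficient of dx ∧ dy in d(df) is ∂^2 f/∂x ∂y - ∂^2 f/∂y ∂x = (-3*z) - (-3*z) = 0 (equality of mixed partials for smooth f).
Similarly for dx ∧ dz and dy ∧ dz — all coefficients vanish. So d(df) = 0.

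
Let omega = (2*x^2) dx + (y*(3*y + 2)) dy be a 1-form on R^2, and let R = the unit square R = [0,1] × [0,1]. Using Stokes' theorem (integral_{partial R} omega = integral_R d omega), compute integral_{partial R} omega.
integral_(partial R) omega = 0

Stokes: integral_partial_R omega = integral_R d omega with d omega = (∂Q/∂x - ∂P/∂y) dx ∧ dy.
  ∂Q/∂x = 0
  ∂P/∂y = 0
  integrand = ∂Q/∂x - ∂P/∂y = 0.
Integrating over R: integral_0^1 integral_0^1 (0) dx dy = 0.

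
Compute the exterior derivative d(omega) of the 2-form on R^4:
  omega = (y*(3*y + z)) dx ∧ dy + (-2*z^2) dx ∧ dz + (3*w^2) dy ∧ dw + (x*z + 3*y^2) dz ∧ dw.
d(omega) = (y) dx ∧ dy ∧ dz + (z) dx ∧ dz ∧ dw + (6*y) dy ∧ dz ∧ dw

For a 2-form omega = sum_{i<j} g_{ij} dx_i ∧ dx_j, the exterior derivative is
  d(omega) = sum_{i<j} d(g_{ij}) ∧ dx_i ∧ dx_j = sum_{i<j, k} (∂g_{ij}/∂x_k) dx_k ∧ dx_i ∧ dx_j.
Expand each term, using dx_k ∧ dx_i ∧ dx_j = sgn(permutation) dx_{(a)} ∧ dx_{(b)} ∧ dx_{(c)} with (a < b < c) sorted:
  d(y*(3*y + z)) includes (∂/∂z)(y*(3*y + z)) dz = (y) dz, which multiplied by dx ∧ dy gives (y) dx ∧ dy ∧ dz
  d(x*z + 3*y^2) includes (∂/∂x)(x*z + 3*y^2) dx = (z) dx, which multiplied by dz ∧ dw gives (z) dx ∧ dz ∧ dw
  d(x*z + 3*y^2) includes (∂/∂y)(x*z + 3*y^2) dy = (6*y) dy, which multiplied by dz ∧ dw gives (6*y) dy ∧ dz ∧ dw
Collecting like 3-forms: d(omega) = (y) dx ∧ dy ∧ dz + (z) dx ∧ dz ∧ dw + (6*y) dy ∧ dz ∧ dw.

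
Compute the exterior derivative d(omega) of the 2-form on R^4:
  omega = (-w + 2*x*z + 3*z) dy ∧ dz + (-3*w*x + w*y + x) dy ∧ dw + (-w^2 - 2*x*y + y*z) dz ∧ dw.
d(omega) = (2*z) dx ∧ dy ∧ dz + (-2*x + z - 1) dy ∧ dz ∧ dw + (1 - 3*w) dx ∧ dy ∧ dw + (-2*y) dx ∧ dz ∧ dw

For a 2-form omega = sum_{i<j} g_{ij} dx_i ∧ dx_j, the exterior derivative is
  d(omega) = sum_{i<j} d(g_{ij}) ∧ dx_i ∧ dx_j = sum_{i<j, k} (∂g_{ij}/∂x_k) dx_k ∧ dx_i ∧ dx_j.
Expand each term, using dx_k ∧ dx_i ∧ dx_j = sgn(permutation) dx_{(a)} ∧ dx_{(b)} ∧ dx_{(c)} with (a < b < c) sorted:
  d(-w + 2*x*z + 3*z) includes (∂/∂x)(-w + 2*x*z + 3*z) dx = (2*z) dx, which multiplied by dy ∧ dz gives (2*z) dx ∧ dy ∧ dz
  d(-w + 2*x*z + 3*z) includes (∂/∂w)(-w + 2*x*z + 3*z) dw = (-1) dw, which multiplied by dy ∧ dz gives (-1) dy ∧ dz ∧ dw
  d(-3*w*x + w*y + x) includes (∂/∂x)(-3*w*x + w*y + x) dx = (1 - 3*w) dx, which multiplied by dy ∧ dw gives (1 - 3*w) dx ∧ dy ∧ dw
  d(-w^2 - 2*x*y + y*z) includes (∂/∂x)(-w^2 - 2*x*y + y*z) dx = (-2*y) dx, which multiplied by dz ∧ dw gives (-2*y) dx ∧ dz ∧ dw
  d(-w^2 - 2*x*y + y*z) includes (∂/∂y)(-w^2 - 2*x*y + y*z) dy = (-2*x + z) dy, which multiplied by dz ∧ dw gives (-2*x + z) dy ∧ dz ∧ dw
Collecting like 3-forms: d(omega) = (2*z) dx ∧ dy ∧ dz + (-2*x + z - 1) dy ∧ dz ∧ dw + (1 - 3*w) dx ∧ dy ∧ dw + (-2*y) dx ∧ dz ∧ dw.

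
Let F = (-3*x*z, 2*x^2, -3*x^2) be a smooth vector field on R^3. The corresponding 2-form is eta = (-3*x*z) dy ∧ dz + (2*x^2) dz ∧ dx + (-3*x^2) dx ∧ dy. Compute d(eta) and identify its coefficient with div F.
d(eta) = (-3*z) dx ∧ dy ∧ dz; div F = -3*z

For a 2-form in R^3 of the form above, applying d gives a 3-form with coefficient ∂P/∂x + ∂Q/∂y + ∂R/∂z:
  ∂P/∂x = -3*z
  ∂Q/∂y = 0
  ∂R/∂z = 0
Sum = -3*z, which is exactly div F.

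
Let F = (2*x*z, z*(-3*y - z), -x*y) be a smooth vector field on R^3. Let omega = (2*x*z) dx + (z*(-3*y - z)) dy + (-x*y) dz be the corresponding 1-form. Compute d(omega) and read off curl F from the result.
d(omega) = (-x + 3*y + 2*z) dy ∧ dz + (2*x + y) dz ∧ dx + (0) dx ∧ dy; curl F = (-x + 3*y + 2*z, 2*x + y, 0)

d omega = sum_{i<j} (∂f_j/∂x_i - ∂f_i/∂x_j) dx_i ∧ dx_j. Under the identification (dy ∧ dz, dz ∧ dx, dx ∧ dy) ↔ (e_x, e_y, e_z), the coefficients are exactly the components of curl F. Compute:
  ∂R/∂y - ∂Q/∂z = (-x) - (-3*y - 2*z) = -x + 3*y + 2*z
  ∂P/∂z - ∂R/∂x = (2*x) - (-y) = 2*x + y
  ∂Q/∂x - ∂P/∂y = (0) - (0) = 0.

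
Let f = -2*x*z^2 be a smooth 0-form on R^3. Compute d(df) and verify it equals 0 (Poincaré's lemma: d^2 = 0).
d(df) = 0

Step 1: df = sum_i (∂f/∂x_i) dx_i = (-2*z^2) dx + (0) dy + (-4*x*z) dz.
Step 2: Apply d again. Using the 1-form formula, the coefficient of dx ∧ dy in d(df) is ∂^2 f/∂x ∂y - ∂^2 f/∂y ∂x = (0) - (0) = 0 (equality of mixed partials for smooth f).
Similarly for dx ∧ dz and dy ∧ dz — all coefficients vanish. So d(df) = 0.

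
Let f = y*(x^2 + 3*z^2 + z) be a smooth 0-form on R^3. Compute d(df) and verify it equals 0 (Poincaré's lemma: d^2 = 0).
d(df) = 0

Step 1: df = sum_i (∂f/∂x_i) dx_i = (2*x*y) dx + (x^2 + 3*z^2 + z) dy + (y*(6*z + 1)) dz.
Step 2: Apply d again. Using the 1-form formula, the coefficient of dx ∧ dy in d(df) is ∂^2 f/∂x ∂y - ∂^2 f/∂y ∂x = (2*x) - (2*x) = 0 (equality of mixed partials for smooth f).
Similarly for dx ∧ dz and dy ∧ dz — all coefficients vanish. So d(df) = 0.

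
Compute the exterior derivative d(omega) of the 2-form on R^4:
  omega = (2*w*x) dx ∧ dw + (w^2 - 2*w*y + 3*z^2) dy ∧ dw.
d(omega) = (-6*z) dy ∧ dz ∧ dw

For a 2-form omega = sum_{i<j} g_{ij} dx_i ∧ dx_j, the exterior derivative is
  d(omega) = sum_{i<j} d(g_{ij}) ∧ dx_i ∧ dx_j = sum_{i<j, k} (∂g_{ij}/∂x_k) dx_k ∧ dx_i ∧ dx_j.
Expand each term, using dx_k ∧ dx_i ∧ dx_j = sgn(permutation) dx_{(a)} ∧ dx_{(b)} ∧ dx_{(c)} with (a < b < c) sorted:
  d(w^2 - 2*w*y + 3*z^2) includes (∂/∂z)(w^2 - 2*w*y + 3*z^2) dz = (6*z) dz, which multiplied by dy ∧ dw gives (-6*z) dy ∧ dz ∧ dw
Collecting like 3-forms: d(omega) = (-6*z) dy ∧ dz ∧ dw.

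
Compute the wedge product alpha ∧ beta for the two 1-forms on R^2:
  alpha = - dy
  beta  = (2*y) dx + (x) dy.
alpha ∧ beta = (2*y) dx ∧ dy

Distribute the wedge, using dx_i ∧ dx_j = -dx_j ∧ dx_i and dx_i ∧ dx_i = 0. For each pair (i, j) with i < j, the coefficient of dx_i ∧ dx_j in alpha ∧ beta is (alpha_i * beta_j - alpha_j * beta_i). Collecting: alpha ∧ beta = (2*y) dx ∧ dy.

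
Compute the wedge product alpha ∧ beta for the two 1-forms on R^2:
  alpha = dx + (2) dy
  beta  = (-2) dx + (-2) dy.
alpha ∧ beta = (2) dx ∧ dy

Distribute the wedge, using dx_i ∧ dx_j = -dx_j ∧ dx_i and dx_i ∧ dx_i = 0. For each pair (i, j) with i < j, the coefficient of dx_i ∧ dx_j in alpha ∧ beta is (alpha_i * beta_j - alpha_j * beta_i). Collecting: alpha ∧ beta = (2) dx ∧ dy.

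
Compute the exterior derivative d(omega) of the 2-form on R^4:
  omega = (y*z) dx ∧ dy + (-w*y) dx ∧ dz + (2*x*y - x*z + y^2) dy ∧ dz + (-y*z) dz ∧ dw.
d(omega) = (w + 3*y - z) dx ∧ dy ∧ dz + (-y) dx ∧ dz ∧ dw + (-z) dy ∧ dz ∧ dw

For a 2-form omega = sum_{i<j} g_{ij} dx_i ∧ dx_j, the exterior derivative is
  d(omega) = sum_{i<j} d(g_{ij}) ∧ dx_i ∧ dx_j = sum_{i<j, k} (∂g_{ij}/∂x_k) dx_k ∧ dx_i ∧ dx_j.
Expand each term, using dx_k ∧ dx_i ∧ dx_j = sgn(permutation) dx_{(a)} ∧ dx_{(b)} ∧ dx_{(c)} with (a < b < c) sorted:
  d(y*z) includes (∂/∂z)(y*z) dz = (y) dz, which multiplied by dx ∧ dy gives (y) dx ∧ dy ∧ dz
  d(-w*y) includes (∂/∂y)(-w*y) dy = (-w) dy, which multiplied by dx ∧ dz gives (w) dx ∧ dy ∧ dz
  d(-w*y) includes (∂/∂w)(-w*y) dw = (-y) dw, which multiplied by dx ∧ dz gives (-y) dx ∧ dz ∧ dw
  d(2*x*y - x*z + y^2) includes (∂/∂x)(2*x*y - x*z + y^2) dx = (2*y - z) dx, which multiplied by dy ∧ dz gives (2*y - z) dx ∧ dy ∧ dz
  d(-y*z) includes (∂/∂y)(-y*z) dy = (-z) dy, which multiplied by dz ∧ dw gives (-z) dy ∧ dz ∧ dw
Collecting like 3-forms: d(omega) = (w + 3*y - z) dx ∧ dy ∧ dz + (-y) dx ∧ dz ∧ dw + (-z) dy ∧ dz ∧ dw.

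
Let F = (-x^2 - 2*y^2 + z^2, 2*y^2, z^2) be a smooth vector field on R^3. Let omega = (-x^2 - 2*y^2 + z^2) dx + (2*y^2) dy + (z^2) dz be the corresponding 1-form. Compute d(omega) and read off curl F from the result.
d(omega) = (0) dy ∧ dz + (2*z) dz ∧ dx + (4*y) dx ∧ dy; curl F = (0, 2*z, 4*y)

d omega = sum_{i<j} (∂f_j/∂x_i - ∂f_i/∂x_j) dx_i ∧ dx_j. Under the identification (dy ∧ dz, dz ∧ dx, dx ∧ dy) ↔ (e_x, e_y, e_z), the coefficients are exactly the components of curl F. Compute:
  ∂R/∂y - ∂Q/∂z = (0) - (0) = 0
  ∂P/∂z - ∂R/∂x = (2*z) - (0) = 2*z
  ∂Q/∂x - ∂P/∂y = (0) - (-4*y) = 4*y.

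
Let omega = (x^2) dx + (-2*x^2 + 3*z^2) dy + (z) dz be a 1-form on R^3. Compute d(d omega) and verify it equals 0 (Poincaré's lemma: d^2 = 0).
d(d omega) = 0

Step 1: d omega = sum_{i<j} (∂f_j/∂x_i - ∂f_i/∂x_j) dx_i ∧ dx_j:
  coeff of dx ∧ dy: -4*x
  coeff of dx ∧ dz: 0
  coeff of dy ∧ dz: -6*z
Step 2: Apply d again to each 2-form coefficient. The only possible 3-form in R^3 is dx ∧ dy ∧ dz, with coefficient
  ∂(coeff of dy∧dz)/∂x - ∂(coeff of dx∧dz)/∂y + ∂(coeff of dx∧dy)/∂z
  = ∂/∂x (-6*z) - ∂/∂y (0) + ∂/∂z (-4*x).
Each of these terms simplifies to sums of mixed partials that cancel in pairs. The result is 0 (by equality of mixed partials for smooth functions — Schwarz / Clairaut).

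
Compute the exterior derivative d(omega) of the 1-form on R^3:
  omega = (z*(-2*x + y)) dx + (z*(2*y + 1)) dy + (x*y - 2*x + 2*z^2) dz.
d(omega) = (-z) dx ∧ dy + (2*x - 2) dx ∧ dz + (x - 2*y - 1) dy ∧ dz

For a 1-form omega = sum_i f_i dx_i, the exterior derivative is
  d(omega) = sum_{i < j} (∂f_j/∂x_i - ∂f_i/∂x_j) dx_i ∧ dx_j.
  coefficient of dx ∧ dy: ∂f_2/∂x - ∂f_1/∂y = ∂(z*(2*y + 1))/∂x - ∂(z*(-2*x + y))/∂y = -z
  coefficient of dx ∧ dz: ∂f_3/∂x - ∂f_1/∂z = ∂(x*y - 2*x + 2*z^2)/∂x - ∂(z*(-2*x + y))/∂z = 2*x - 2
  coefficient of dy ∧ dz: ∂f_3/∂y - ∂f_2/∂z = ∂(x*y - 2*x + 2*z^2)/∂y - ∂(z*(2*y + 1))/∂z = x - 2*y - 1
Assembling: d(omega) = (-z) dx ∧ dy + (2*x - 2) dx ∧ dz + (x - 2*y - 1) dy ∧ dz.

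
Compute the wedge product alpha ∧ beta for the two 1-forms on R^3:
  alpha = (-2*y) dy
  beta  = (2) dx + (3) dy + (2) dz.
alpha ∧ beta = (4*y) dx ∧ dy + (-4*y) dy ∧ dz

Distribute the wedge, using dx_i ∧ dx_j = -dx_j ∧ dx_i and dx_i ∧ dx_i = 0. For each pair (i, j) with i < j, the coefficient of dx_i ∧ dx_j in alpha ∧ beta is (alpha_i * beta_j - alpha_j * beta_i). Collecting: alpha ∧ beta = (4*y) dx ∧ dy + (-4*y) dy ∧ dz.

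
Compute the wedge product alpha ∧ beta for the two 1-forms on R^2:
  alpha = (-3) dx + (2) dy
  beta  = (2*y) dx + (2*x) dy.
alpha ∧ beta = (-6*x - 4*y) dx ∧ dy

Distribute the wedge, using dx_i ∧ dx_j = -dx_j ∧ dx_i and dx_i ∧ dx_i = 0. For each pair (i, j) with i < j, the coefficient of dx_i ∧ dx_j in alpha ∧ beta is (alpha_i * beta_j - alpha_j * beta_i). Collecting: alpha ∧ beta = (-6*x - 4*y) dx ∧ dy.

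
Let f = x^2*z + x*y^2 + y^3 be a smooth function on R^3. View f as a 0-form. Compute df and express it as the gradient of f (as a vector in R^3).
df = (2*x*z + y^2) dx + (y*(2*x + 3*y)) dy + (x^2) dz; grad f = (2*x*z + y^2, y*(2*x + 3*y), x^2)

For a 0-form f, d f = (∂f/∂x) dx + (∂f/∂y) dy + (∂f/∂z) dz. The components of the vector representation are exactly the entries of grad f in Cartesian coordinates:
  ∂f/∂x = 2*x*z + y^2
  ∂f/∂y = y*(2*x + 3*y)
  ∂f/∂z = x^2.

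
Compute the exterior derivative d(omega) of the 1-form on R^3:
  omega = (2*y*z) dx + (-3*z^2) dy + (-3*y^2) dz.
d(omega) = (-2*z) dx ∧ dy + (-2*y) dx ∧ dz + (-6*y + 6*z) dy ∧ dz

For a 1-form omega = sum_i f_i dx_i, the exterior derivative is
  d(omega) = sum_{i < j} (∂f_j/∂x_i - ∂f_i/∂x_j) dx_i ∧ dx_j.
  coefficient of dx ∧ dy: ∂f_2/∂x - ∂f_1/∂y = ∂(-3*z^2)/∂x - ∂(2*y*z)/∂y = -2*z
  coefficient of dx ∧ dz: ∂f_3/∂x - ∂f_1/∂z = ∂(-3*y^2)/∂x - ∂(2*y*z)/∂z = -2*y
  coefficient of dy ∧ dz: ∂f_3/∂y - ∂f_2/∂z = ∂(-3*y^2)/∂y - ∂(-3*z^2)/∂z = -6*y + 6*z
Assembling: d(omega) = (-2*z) dx ∧ dy + (-2*y) dx ∧ dz + (-6*y + 6*z) dy ∧ dz.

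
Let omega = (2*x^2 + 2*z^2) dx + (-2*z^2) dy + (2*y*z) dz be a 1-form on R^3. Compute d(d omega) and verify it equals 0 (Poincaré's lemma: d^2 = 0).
d(d omega) = 0

Step 1: d omega = sum_{i<j} (∂f_j/∂x_i - ∂f_i/∂x_j) dx_i ∧ dx_j:
  coeff of dx ∧ dy: 0
  coeff of dx ∧ dz: -4*z
  coeff of dy ∧ dz: 6*z
Step 2: Apply d again to each 2-form coefficient. The only possible 3-form in R^3 is dx ∧ dy ∧ dz, with coefficient
  ∂(coeff of dy∧dz)/∂x - ∂(coeff of dx∧dz)/∂y + ∂(coeff of dx∧dy)/∂z
  = ∂/∂x (6*z) - ∂/∂y (-4*z) + ∂/∂z (0).
Each of these terms simplifies to sums of mixed partials that cancel in pairs. The result is 0 (by equality of mixed partials for smooth functions — Schwarz / Clairaut).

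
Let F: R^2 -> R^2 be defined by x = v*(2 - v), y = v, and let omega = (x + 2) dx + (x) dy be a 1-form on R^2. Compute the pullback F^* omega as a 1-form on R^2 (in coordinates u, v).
F^* omega = (2*v^3 - 7*v^2 + 2*v + 4) dv

Using F^*(f dg) = (f ∘ F) d(g ∘ F), substitute each coordinate x_i by F_i(u, v) in f_i, and replace dx_i by d F_i = (∂F_i/∂u) du + (∂F_i/∂v) dv.
  For the x component: f_1(F) = -v^2 + 2*v + 2; d F_1 = (0) du + (2 - 2*v) dv
  For the y component: f_2(F) = v*(2 - v); d F_2 = (0) du + (1) dv
Combining and collecting du, dv coefficients:
  coeff of du: 0
  coeff of dv: 2*v^3 - 7*v^2 + 2*v + 4
F^* omega = (2*v^3 - 7*v^2 + 2*v + 4) dv.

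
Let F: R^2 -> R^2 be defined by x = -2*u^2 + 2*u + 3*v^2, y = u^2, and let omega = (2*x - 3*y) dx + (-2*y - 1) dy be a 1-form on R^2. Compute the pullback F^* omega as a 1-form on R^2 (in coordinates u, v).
F^* omega = (24*u^3 - 30*u^2 - 24*u*v^2 + 6*u + 12*v^2) du + (6*v*(-7*u^2 + 4*u + 6*v^2)) dv

Using F^*(f dg) = (f ∘ F) d(g ∘ F), substitute each coordinate x_i by F_i(u, v) in f_i, and replace dx_i by d F_i = (∂F_i/∂u) du + (∂F_i/∂v) dv.
  For the x component: f_1(F) = -7*u^2 + 4*u + 6*v^2; d F_1 = (2 - 4*u) du + (6*v) dv
  For the y component: f_2(F) = -2*u^2 - 1; d F_2 = (2*u) du + (0) dv
Combining and collecting du, dv coefficients:
  coeff of du: 24*u^3 - 30*u^2 - 24*u*v^2 + 6*u + 12*v^2
  coeff of dv: 6*v*(-7*u^2 + 4*u + 6*v^2)
F^* omega = (24*u^3 - 30*u^2 - 24*u*v^2 + 6*u + 12*v^2) du + (6*v*(-7*u^2 + 4*u + 6*v^2)) dv.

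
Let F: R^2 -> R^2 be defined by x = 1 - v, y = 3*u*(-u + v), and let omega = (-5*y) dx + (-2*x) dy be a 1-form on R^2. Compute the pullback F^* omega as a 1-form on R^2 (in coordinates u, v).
F^* omega = (-12*u*v + 12*u + 6*v^2 - 6*v) du + (3*u*(-5*u + 7*v - 2)) dv

Using F^*(f dg) = (f ∘ F) d(g ∘ F), substitute each coordinate x_i by F_i(u, v) in f_i, and replace dx_i by d F_i = (∂F_i/∂u) du + (∂F_i/∂v) dv.
  For the x component: f_1(F) = 15*u*(u - v); d F_1 = (0) du + (-1) dv
  For the y component: f_2(F) = 2*v - 2; d F_2 = (-6*u + 3*v) du + (3*u) dv
Combining and collecting du, dv coefficients:
  coeff of du: -12*u*v + 12*u + 6*v^2 - 6*v
  coeff of dv: 3*u*(-5*u + 7*v - 2)
F^* omega = (-12*u*v + 12*u + 6*v^2 - 6*v) du + (3*u*(-5*u + 7*v - 2)) dv.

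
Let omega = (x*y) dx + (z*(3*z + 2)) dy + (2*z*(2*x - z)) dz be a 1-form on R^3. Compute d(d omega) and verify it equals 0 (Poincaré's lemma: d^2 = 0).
d(d omega) = 0

Step 1: d omega = sum_{i<j} (∂f_j/∂x_i - ∂f_i/∂x_j) dx_i ∧ dx_j:
  coeff of dx ∧ dy: -x
  coeff of dx ∧ dz: 4*z
  coeff of dy ∧ dz: -6*z - 2
Step 2: Apply d again to each 2-form coefficient. The only possible 3-form in R^3 is dx ∧ dy ∧ dz, with coefficient
  ∂(coeff of dy∧dz)/∂x - ∂(coeff of dx∧dz)/∂y + ∂(coeff of dx∧dy)/∂z
  = ∂/∂x (-6*z - 2) - ∂/∂y (4*z) + ∂/∂z (-x).
Each of these terms simplifies to sums of mixed partials that cancel in pairs. The result is 0 (by equality of mixed partials for smooth functions — Schwarz / Clairaut).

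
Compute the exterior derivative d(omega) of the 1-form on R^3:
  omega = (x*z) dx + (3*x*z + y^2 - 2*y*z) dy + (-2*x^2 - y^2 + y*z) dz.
d(omega) = (3*z) dx ∧ dy + (-5*x) dx ∧ dz + (-3*x + z) dy ∧ dz

For a 1-form omega = sum_i f_i dx_i, the exterior derivative is
  d(omega) = sum_{i < j} (∂f_j/∂x_i - ∂f_i/∂x_j) dx_i ∧ dx_j.
  coefficient of dx ∧ dy: ∂f_2/∂x - ∂f_1/∂y = ∂(3*x*z + y^2 - 2*y*z)/∂x - ∂(x*z)/∂y = 3*z
  coefficient of dx ∧ dz: ∂f_3/∂x - ∂f_1/∂z = ∂(-2*x^2 - y^2 + y*z)/∂x - ∂(x*z)/∂z = -5*x
  coefficient of dy ∧ dz: ∂f_3/∂y - ∂f_2/∂z = ∂(-2*x^2 - y^2 + y*z)/∂y - ∂(3*x*z + y^2 - 2*y*z)/∂z = -3*x + z
Assembling: d(omega) = (3*z) dx ∧ dy + (-5*x) dx ∧ dz + (-3*x + z) dy ∧ dz.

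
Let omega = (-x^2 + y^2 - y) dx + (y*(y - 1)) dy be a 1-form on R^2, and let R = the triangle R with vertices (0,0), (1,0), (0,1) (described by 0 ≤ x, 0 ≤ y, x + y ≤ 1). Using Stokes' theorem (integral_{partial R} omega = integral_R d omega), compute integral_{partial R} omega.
integral_(partial R) omega = 1/6

Stokes: integral_partial_R omega = integral_R d omega with d omega = (∂Q/∂x - ∂P/∂y) dx ∧ dy.
  ∂Q/∂x = 0
  ∂P/∂y = 2*y - 1
  integrand = ∂Q/∂x - ∂P/∂y = 1 - 2*y.
Integrating over R: integral_0^1 integral_0^{1-x} (1 - 2*y) dy dx = 1/6.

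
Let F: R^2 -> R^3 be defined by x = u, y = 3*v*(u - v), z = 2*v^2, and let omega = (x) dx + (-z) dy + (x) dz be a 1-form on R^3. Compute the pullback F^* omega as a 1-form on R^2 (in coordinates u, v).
F^* omega = (u - 6*v^3) du + (2*v*(-3*u*v + 2*u + 6*v^2)) dv

Using F^*(f dg) = (f ∘ F) d(g ∘ F), substitute each coordinate x_i by F_i(u, v) in f_i, and replace dx_i by d F_i = (∂F_i/∂u) du + (∂F_i/∂v) dv.
  For the x component: f_1(F) = u; d F_1 = (1) du + (0) dv
  For the y component: f_2(F) = -2*v^2; d F_2 = (3*v) du + (3*u - 6*v) dv
  For the z component: f_3(F) = u; d F_3 = (0) du + (4*v) dv
Combining and collecting du, dv coefficients:
  coeff of du: u - 6*v^3
  coeff of dv: 2*v*(-3*u*v + 2*u + 6*v^2)
F^* omega = (u - 6*v^3) du + (2*v*(-3*u*v + 2*u + 6*v^2)) dv.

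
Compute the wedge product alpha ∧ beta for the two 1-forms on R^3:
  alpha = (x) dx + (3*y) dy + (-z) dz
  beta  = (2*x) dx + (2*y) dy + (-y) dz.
alpha ∧ beta = (-4*x*y) dx ∧ dy + (x*(-y + 2*z)) dx ∧ dz + (y*(-3*y + 2*z)) dy ∧ dz

Distribute the wedge, using dx_i ∧ dx_j = -dx_j ∧ dx_i and dx_i ∧ dx_i = 0. For each pair (i, j) with i < j, the coefficient of dx_i ∧ dx_j in alpha ∧ beta is (alpha_i * beta_j - alpha_j * beta_i). Collecting: alpha ∧ beta = (-4*x*y) dx ∧ dy + (x*(-y + 2*z)) dx ∧ dz + (y*(-3*y + 2*z)) dy ∧ dz.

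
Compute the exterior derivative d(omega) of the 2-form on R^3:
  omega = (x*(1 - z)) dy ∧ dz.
d(omega) = (1 - z) dx ∧ dy ∧ dz

For a 2-form omega = sum_{i<j} g_{ij} dx_i ∧ dx_j, the exterior derivative is
  d(omega) = sum_{i<j} d(g_{ij}) ∧ dx_i ∧ dx_j = sum_{i<j, k} (∂g_{ij}/∂x_k) dx_k ∧ dx_i ∧ dx_j.
Expand each term, using dx_k ∧ dx_i ∧ dx_j = sgn(permutation) dx_{(a)} ∧ dx_{(b)} ∧ dx_{(c)} with (a < b < c) sorted:
  d(x*(1 - z)) includes (∂/∂x)(x*(1 - z)) dx = (1 - z) dx, which multiplied by dy ∧ dz gives (1 - z) dx ∧ dy ∧ dz
Collecting like 3-forms: d(omega) = (1 - z) dx ∧ dy ∧ dz.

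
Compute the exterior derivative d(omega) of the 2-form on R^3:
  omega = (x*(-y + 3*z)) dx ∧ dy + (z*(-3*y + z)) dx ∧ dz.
d(omega) = (3*x + 3*z) dx ∧ dy ∧ dz

For a 2-form omega = sum_{i<j} g_{ij} dx_i ∧ dx_j, the exterior derivative is
  d(omega) = sum_{i<j} d(g_{ij}) ∧ dx_i ∧ dx_j = sum_{i<j, k} (∂g_{ij}/∂x_k) dx_k ∧ dx_i ∧ dx_j.
Expand each term, using dx_k ∧ dx_i ∧ dx_j = sgn(permutation) dx_{(a)} ∧ dx_{(b)} ∧ dx_{(c)} with (a < b < c) sorted:
  d(x*(-y + 3*z)) includes (∂/∂z)(x*(-y + 3*z)) dz = (3*x) dz, which multiplied by dx ∧ dy gives (3*x) dx ∧ dy ∧ dz
  d(z*(-3*y + z)) includes (∂/∂y)(z*(-3*y + z)) dy = (-3*z) dy, which multiplied by dx ∧ dz gives (3*z) dx ∧ dy ∧ dz
Collecting like 3-forms: d(omega) = (3*x + 3*z) dx ∧ dy ∧ dz.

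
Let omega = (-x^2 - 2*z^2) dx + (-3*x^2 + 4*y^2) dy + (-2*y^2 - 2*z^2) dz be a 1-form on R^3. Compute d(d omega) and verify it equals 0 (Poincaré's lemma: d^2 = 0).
d(d omega) = 0

Step 1: d omega = sum_{i<j} (∂f_j/∂x_i - ∂f_i/∂x_j) dx_i ∧ dx_j:
  coeff of dx ∧ dy: -6*x
  coeff of dx ∧ dz: 4*z
  coeff of dy ∧ dz: -4*y
Step 2: Apply d again to each 2-form coefficient. The only possible 3-form in R^3 is dx ∧ dy ∧ dz, with coefficient
  ∂(coeff of dy∧dz)/∂x - ∂(coeff of dx∧dz)/∂y + ∂(coeff of dx∧dy)/∂z
  = ∂/∂x (-4*y) - ∂/∂y (4*z) + ∂/∂z (-6*x).
Each of these terms simplifies to sums of mixed partials that cancel in pairs. The result is 0 (by equality of mixed partials for smooth functions — Schwarz / Clairaut).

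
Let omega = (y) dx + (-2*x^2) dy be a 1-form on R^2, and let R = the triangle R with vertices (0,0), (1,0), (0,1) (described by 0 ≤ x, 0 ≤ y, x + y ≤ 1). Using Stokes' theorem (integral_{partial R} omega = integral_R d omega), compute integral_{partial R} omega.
integral_(partial R) omega = -7/6

Stokes: integral_partial_R omega = integral_R d omega with d omega = (∂Q/∂x - ∂P/∂y) dx ∧ dy.
  ∂Q/∂x = -4*x
  ∂P/∂y = 1
  integrand = ∂Q/∂x - ∂P/∂y = -4*x - 1.
Integrating over R: integral_0^1 integral_0^{1-x} (-4*x - 1) dy dx = -7/6.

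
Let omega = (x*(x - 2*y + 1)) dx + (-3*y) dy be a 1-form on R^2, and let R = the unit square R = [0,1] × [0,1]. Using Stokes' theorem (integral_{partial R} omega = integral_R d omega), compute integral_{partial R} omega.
integral_(partial R) omega = 1

Stokes: integral_partial_R omega = integral_R d omega with d omega = (∂Q/∂x - ∂P/∂y) dx ∧ dy.
  ∂Q/∂x = 0
  ∂P/∂y = -2*x
  integrand = ∂Q/∂x - ∂P/∂y = 2*x.
Integrating over R: integral_0^1 integral_0^1 (2*x) dx dy = 1.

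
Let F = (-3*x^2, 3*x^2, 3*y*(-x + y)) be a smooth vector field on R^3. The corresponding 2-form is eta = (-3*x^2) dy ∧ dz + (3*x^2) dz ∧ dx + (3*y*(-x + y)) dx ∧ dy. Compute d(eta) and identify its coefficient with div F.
d(eta) = (-6*x) dx ∧ dy ∧ dz; div F = -6*x

For a 2-form in R^3 of the form above, applying d gives a 3-form with coefficient ∂P/∂x + ∂Q/∂y + ∂R/∂z:
  ∂P/∂x = -6*x
  ∂Q/∂y = 0
  ∂R/∂z = 0
Sum = -6*x, which is exactly div F.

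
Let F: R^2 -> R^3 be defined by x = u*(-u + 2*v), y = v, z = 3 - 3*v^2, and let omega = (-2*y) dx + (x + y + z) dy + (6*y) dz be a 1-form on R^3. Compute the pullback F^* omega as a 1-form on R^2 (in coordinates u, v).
F^* omega = (4*v*(u - v)) du + (-u^2 - 2*u*v - 39*v^2 + v + 3) dv

Using F^*(f dg) = (f ∘ F) d(g ∘ F), substitute each coordinate x_i by F_i(u, v) in f_i, and replace dx_i by d F_i = (∂F_i/∂u) du + (∂F_i/∂v) dv.
  For the x component: f_1(F) = -2*v; d F_1 = (-2*u + 2*v) du + (2*u) dv
  For the y component: f_2(F) = -u^2 + 2*u*v - 3*v^2 + v + 3; d F_2 = (0) du + (1) dv
  For the z component: f_3(F) = 6*v; d F_3 = (0) du + (-6*v) dv
Combining and collecting du, dv coefficients:
  coeff of du: 4*v*(u - v)
  coeff of dv: -u^2 - 2*u*v - 39*v^2 + v + 3
F^* omega = (4*v*(u - v)) du + (-u^2 - 2*u*v - 39*v^2 + v + 3) dv.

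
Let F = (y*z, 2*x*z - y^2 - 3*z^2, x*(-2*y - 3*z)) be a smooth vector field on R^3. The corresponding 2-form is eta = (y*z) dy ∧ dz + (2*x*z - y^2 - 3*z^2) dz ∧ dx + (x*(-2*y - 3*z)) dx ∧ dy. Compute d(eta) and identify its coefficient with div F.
d(eta) = (-3*x - 2*y) dx ∧ dy ∧ dz; div F = -3*x - 2*y

For a 2-form in R^3 of the form above, applying d gives a 3-form with coefficient ∂P/∂x + ∂Q/∂y + ∂R/∂z:
  ∂P/∂x = 0
  ∂Q/∂y = -2*y
  ∂R/∂z = -3*x
Sum = -3*x - 2*y, which is exactly div F.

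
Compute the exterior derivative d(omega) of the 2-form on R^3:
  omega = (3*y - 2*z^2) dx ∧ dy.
d(omega) = (-4*z) dx ∧ dy ∧ dz

For a 2-form omega = sum_{i<j} g_{ij} dx_i ∧ dx_j, the exterior derivative is
  d(omega) = sum_{i<j} d(g_{ij}) ∧ dx_i ∧ dx_j = sum_{i<j, k} (∂g_{ij}/∂x_k) dx_k ∧ dx_i ∧ dx_j.
Expand each term, using dx_k ∧ dx_i ∧ dx_j = sgn(permutation) dx_{(a)} ∧ dx_{(b)} ∧ dx_{(c)} with (a < b < c) sorted:
  d(3*y - 2*z^2) includes (∂/∂z)(3*y - 2*z^2) dz = (-4*z) dz, which multiplied by dx ∧ dy gives (-4*z) dx ∧ dy ∧ dz
Collecting like 3-forms: d(omega) = (-4*z) dx ∧ dy ∧ dz.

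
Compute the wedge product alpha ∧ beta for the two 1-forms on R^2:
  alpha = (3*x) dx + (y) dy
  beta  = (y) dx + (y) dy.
alpha ∧ beta = (y*(3*x - y)) dx ∧ dy

Distribute the wedge, using dx_i ∧ dx_j = -dx_j ∧ dx_i and dx_i ∧ dx_i = 0. For each pair (i, j) with i < j, the coefficient of dx_i ∧ dx_j in alpha ∧ beta is (alpha_i * beta_j - alpha_j * beta_i). Collecting: alpha ∧ beta = (y*(3*x - y)) dx ∧ dy.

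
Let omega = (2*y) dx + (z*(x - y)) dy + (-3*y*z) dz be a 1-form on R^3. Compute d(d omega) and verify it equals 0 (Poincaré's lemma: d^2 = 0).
d(d omega) = 0

Step 1: d omega = sum_{i<j} (∂f_j/∂x_i - ∂f_i/∂x_j) dx_i ∧ dx_j:
  coeff of dx ∧ dy: z - 2
  coeff of dx ∧ dz: 0
  coeff of dy ∧ dz: -x + y - 3*z
Step 2: Apply d again to each 2-form coefficient. The only possible 3-form in R^3 is dx ∧ dy ∧ dz, with coefficient
  ∂(coeff of dy∧dz)/∂x - ∂(coeff of dx∧dz)/∂y + ∂(coeff of dx∧dy)/∂z
  = ∂/∂x (-x + y - 3*z) - ∂/∂y (0) + ∂/∂z (z - 2).
Each of these terms simplifies to sums of mixed partials that cancel in pairs. The result is 0 (by equality of mixed partials for smooth functions — Schwarz / Clairaut).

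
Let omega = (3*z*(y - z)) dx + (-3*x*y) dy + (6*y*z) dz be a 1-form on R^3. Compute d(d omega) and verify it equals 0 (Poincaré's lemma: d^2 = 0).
d(d omega) = 0

Step 1: d omega = sum_{i<j} (∂f_j/∂x_i - ∂f_i/∂x_j) dx_i ∧ dx_j:
  coeff of dx ∧ dy: -3*y - 3*z
  coeff of dx ∧ dz: -3*y + 6*z
  coeff of dy ∧ dz: 6*z
Step 2: Apply d again to each 2-form coefficient. The only possible 3-form in R^3 is dx ∧ dy ∧ dz, with coefficient
  ∂(coeff of dy∧dz)/∂x - ∂(coeff of dx∧dz)/∂y + ∂(coeff of dx∧dy)/∂z
  = ∂/∂x (6*z) - ∂/∂y (-3*y + 6*z) + ∂/∂z (-3*y - 3*z).
Each of these terms simplifies to sums of mixed partials that cancel in pairs. The result is 0 (by equality of mixed partials for smooth functions — Schwarz / Clairaut).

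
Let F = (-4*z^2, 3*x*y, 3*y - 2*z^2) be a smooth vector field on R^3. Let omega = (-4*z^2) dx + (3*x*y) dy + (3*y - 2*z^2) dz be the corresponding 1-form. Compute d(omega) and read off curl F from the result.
d(omega) = (3) dy ∧ dz + (-8*z) dz ∧ dx + (3*y) dx ∧ dy; curl F = (3, -8*z, 3*y)

d omega = sum_{i<j} (∂f_j/∂x_i - ∂f_i/∂x_j) dx_i ∧ dx_j. Under the identification (dy ∧ dz, dz ∧ dx, dx ∧ dy) ↔ (e_x, e_y, e_z), the coefficients are exactly the components of curl F. Compute:
  ∂R/∂y - ∂Q/∂z = (3) - (0) = 3
  ∂P/∂z - ∂R/∂x = (-8*z) - (0) = -8*z
  ∂Q/∂x - ∂P/∂y = (3*y) - (0) = 3*y.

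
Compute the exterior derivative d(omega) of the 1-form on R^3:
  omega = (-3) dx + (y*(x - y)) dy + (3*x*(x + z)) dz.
d(omega) = (y) dx ∧ dy + (6*x + 3*z) dx ∧ dz

For a 1-form omega = sum_i f_i dx_i, the exterior derivative is
  d(omega) = sum_{i < j} (∂f_j/∂x_i - ∂f_i/∂x_j) dx_i ∧ dx_j.
  coefficient of dx ∧ dy: ∂f_2/∂x - ∂f_1/∂y = ∂(y*(x - y))/∂x - ∂(-3)/∂y = y
  coefficient of dx ∧ dz: ∂f_3/∂x - ∂f_1/∂z = ∂(3*x*(x + z))/∂x - ∂(-3)/∂z = 6*x + 3*z
Assembling: d(omega) = (y) dx ∧ dy + (6*x + 3*z) dx ∧ dz.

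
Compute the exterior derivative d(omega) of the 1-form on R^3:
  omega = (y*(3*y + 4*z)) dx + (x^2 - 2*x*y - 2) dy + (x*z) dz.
d(omega) = (2*x - 8*y - 4*z) dx ∧ dy + (-4*y + z) dx ∧ dz

For a 1-form omega = sum_i f_i dx_i, the exterior derivative is
  d(omega) = sum_{i < j} (∂f_j/∂x_i - ∂f_i/∂x_j) dx_i ∧ dx_j.
  coefficient of dx ∧ dy: ∂f_2/∂x - ∂f_1/∂y = ∂(x^2 - 2*x*y - 2)/∂x - ∂(y*(3*y + 4*z))/∂y = 2*x - 8*y - 4*z
  coefficient of dx ∧ dz: ∂f_3/∂x - ∂f_1/∂z = ∂(x*z)/∂x - ∂(y*(3*y + 4*z))/∂z = -4*y + z
Assembling: d(omega) = (2*x - 8*y - 4*z) dx ∧ dy + (-4*y + z) dx ∧ dz.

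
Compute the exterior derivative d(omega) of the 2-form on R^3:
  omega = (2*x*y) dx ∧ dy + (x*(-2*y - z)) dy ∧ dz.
d(omega) = (-2*y - z) dx ∧ dy ∧ dz

For a 2-form omega = sum_{i<j} g_{ij} dx_i ∧ dx_j, the exterior derivative is
  d(omega) = sum_{i<j} d(g_{ij}) ∧ dx_i ∧ dx_j = sum_{i<j, k} (∂g_{ij}/∂x_k) dx_k ∧ dx_i ∧ dx_j.
Expand each term, using dx_k ∧ dx_i ∧ dx_j = sgn(permutation) dx_{(a)} ∧ dx_{(b)} ∧ dx_{(c)} with (a < b < c) sorted:
  d(x*(-2*y - z)) includes (∂/∂x)(x*(-2*y - z)) dx = (-2*y - z) dx, which multiplied by dy ∧ dz gives (-2*y - z) dx ∧ dy ∧ dz
Collecting like 3-forms: d(omega) = (-2*y - z) dx ∧ dy ∧ dz.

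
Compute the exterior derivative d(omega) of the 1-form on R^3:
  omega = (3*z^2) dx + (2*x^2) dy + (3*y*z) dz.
d(omega) = (4*x) dx ∧ dy + (-6*z) dx ∧ dz + (3*z) dy ∧ dz

For a 1-form omega = sum_i f_i dx_i, the exterior derivative is
  d(omega) = sum_{i < j} (∂f_j/∂x_i - ∂f_i/∂x_j) dx_i ∧ dx_j.
  coefficient of dx ∧ dy: ∂f_2/∂x - ∂f_1/∂y = ∂(2*x^2)/∂x - ∂(3*z^2)/∂y = 4*x
  coefficient of dx ∧ dz: ∂f_3/∂x - ∂f_1/∂z = ∂(3*y*z)/∂x - ∂(3*z^2)/∂z = -6*z
  coefficient of dy ∧ dz: ∂f_3/∂y - ∂f_2/∂z = ∂(3*y*z)/∂y - ∂(2*x^2)/∂z = 3*z
Assembling: d(omega) = (4*x) dx ∧ dy + (-6*z) dx ∧ dz + (3*z) dy ∧ dz.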